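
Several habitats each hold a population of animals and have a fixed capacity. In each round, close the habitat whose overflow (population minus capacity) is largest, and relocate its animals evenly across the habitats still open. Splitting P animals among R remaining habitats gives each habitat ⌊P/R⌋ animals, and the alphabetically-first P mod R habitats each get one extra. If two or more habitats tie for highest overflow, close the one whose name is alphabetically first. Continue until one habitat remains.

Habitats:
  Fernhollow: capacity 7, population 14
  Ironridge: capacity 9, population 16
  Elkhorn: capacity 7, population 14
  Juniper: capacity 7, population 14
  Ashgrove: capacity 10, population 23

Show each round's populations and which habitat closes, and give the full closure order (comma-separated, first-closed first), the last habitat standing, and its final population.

Round 1: Ashgrove=23 Elkhorn=14 Fernhollow=14 Ironridge=16 Juniper=14 → close Ashgrove (overflow 13)
  23÷4 = 5 each, +1 to first 3
Round 2: Elkhorn=20 Fernhollow=20 Ironridge=22 Juniper=19 → close Elkhorn (overflow 13)
  20÷3 = 6 each, +1 to first 2
Round 3: Fernhollow=27 Ironridge=29 Juniper=25 → close Fernhollow (overflow 20)
  27÷2 = 13 each, +1 to first 1
Round 4: Ironridge=43 Juniper=38 → close Ironridge (overflow 34)
  43÷1 = 43 each, +1 to first 0

Closure order: Ashgrove, Elkhorn, Fernhollow, Ironridge
Last habitat: Juniper with 81 animals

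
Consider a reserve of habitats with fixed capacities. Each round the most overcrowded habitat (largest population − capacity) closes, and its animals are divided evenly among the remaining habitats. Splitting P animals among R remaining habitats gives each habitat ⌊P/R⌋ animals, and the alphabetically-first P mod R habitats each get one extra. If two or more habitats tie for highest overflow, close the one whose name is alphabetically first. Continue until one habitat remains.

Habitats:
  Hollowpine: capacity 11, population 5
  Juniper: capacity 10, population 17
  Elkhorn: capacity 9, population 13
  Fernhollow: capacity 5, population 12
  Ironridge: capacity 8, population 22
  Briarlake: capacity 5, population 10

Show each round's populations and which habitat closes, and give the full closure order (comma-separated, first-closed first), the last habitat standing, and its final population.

Closure order: Ironridge, Fernhollow, Juniper, Briarlake, Elkhorn
Last habitat: Hollowpine with 79 animals

Round 1: Briarlake=10 Elkhorn=13 Fernhollow=12 Hollowpine=5 Ironridge=22 Juniper=17 → close Ironridge (overflow 14)
  22÷5 = 4 each, +1 to first 2
Round 2: Briarlake=15 Elkhorn=18 Fernhollow=16 Hollowpine=9 Juniper=21 → close Fernhollow (overflow 11)
  16÷4 = 4 each, +1 to first 0
Round 3: Briarlake=19 Elkhorn=22 Hollowpine=13 Juniper=25 → close Juniper (overflow 15)
  25÷3 = 8 each, +1 to first 1
Round 4: Briarlake=28 Elkhorn=30 Hollowpine=21 → close Briarlake (overflow 23)
  28÷2 = 14 each, +1 to first 0
Round 5: Elkhorn=44 Hollowpine=35 → close Elkhorn (overflow 35)
  44÷1 = 44 each, +1 to first 0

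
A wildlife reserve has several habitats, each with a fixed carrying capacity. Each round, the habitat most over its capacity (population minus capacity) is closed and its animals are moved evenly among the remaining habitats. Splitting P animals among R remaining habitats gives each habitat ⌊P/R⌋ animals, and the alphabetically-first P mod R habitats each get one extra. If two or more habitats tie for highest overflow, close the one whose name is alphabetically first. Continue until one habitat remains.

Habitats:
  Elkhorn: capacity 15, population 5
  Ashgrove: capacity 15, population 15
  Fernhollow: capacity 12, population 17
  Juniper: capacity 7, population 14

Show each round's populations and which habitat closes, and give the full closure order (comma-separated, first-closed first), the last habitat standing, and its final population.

Closure order: Juniper, Fernhollow, Ashgrove
Last habitat: Elkhorn with 51 animals

Round 1: Ashgrove=15 Elkhorn=5 Fernhollow=17 Juniper=14 → close Juniper (overflow 7)
  14÷3 = 4 each, +1 to first 2
Round 2: Ashgrove=20 Elkhorn=10 Fernhollow=21 → close Fernhollow (overflow 9)
  21÷2 = 10 each, +1 to first 1
Round 3: Ashgrove=31 Elkhorn=20 → close Ashgrove (overflow 16)
  31÷1 = 31 each, +1 to first 0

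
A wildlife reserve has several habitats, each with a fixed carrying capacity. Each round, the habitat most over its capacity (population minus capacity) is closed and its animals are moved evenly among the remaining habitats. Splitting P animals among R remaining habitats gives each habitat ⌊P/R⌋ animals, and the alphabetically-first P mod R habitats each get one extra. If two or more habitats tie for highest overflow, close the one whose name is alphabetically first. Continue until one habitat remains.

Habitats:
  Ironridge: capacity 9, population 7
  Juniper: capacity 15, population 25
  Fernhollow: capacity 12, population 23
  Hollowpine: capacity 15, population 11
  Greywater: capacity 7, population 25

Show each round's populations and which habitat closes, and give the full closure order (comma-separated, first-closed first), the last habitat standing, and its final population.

Closure order: Greywater, Fernhollow, Juniper, Ironridge
Last habitat: Hollowpine with 91 animals

Round 1: Fernhollow=23 Greywater=25 Hollowpine=11 Ironridge=7 Juniper=25 → close Greywater (overflow 18)
  25÷4 = 6 each, +1 to first 1
Round 2: Fernhollow=30 Hollowpine=17 Ironridge=13 Juniper=31 → close Fernhollow (overflow 18)
  30÷3 = 10 each, +1 to first 0
Round 3: Hollowpine=27 Ironridge=23 Juniper=41 → close Juniper (overflow 26)
  41÷2 = 20 each, +1 to first 1
Round 4: Hollowpine=48 Ironridge=43 → close Ironridge (overflow 34)
  43÷1 = 43 each, +1 to first 0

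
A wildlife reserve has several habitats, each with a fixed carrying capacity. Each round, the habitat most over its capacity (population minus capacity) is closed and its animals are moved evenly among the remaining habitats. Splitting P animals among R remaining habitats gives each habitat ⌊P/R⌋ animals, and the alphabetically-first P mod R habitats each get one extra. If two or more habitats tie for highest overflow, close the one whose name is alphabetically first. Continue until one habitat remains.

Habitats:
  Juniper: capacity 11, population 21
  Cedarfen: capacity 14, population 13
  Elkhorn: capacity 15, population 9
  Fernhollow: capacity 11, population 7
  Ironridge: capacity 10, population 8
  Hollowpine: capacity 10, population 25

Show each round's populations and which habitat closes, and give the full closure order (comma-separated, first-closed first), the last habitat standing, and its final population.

Closure order: Hollowpine, Juniper, Cedarfen, Ironridge, Elkhorn
Last habitat: Fernhollow with 83 animals

Round 1: Cedarfen=13 Elkhorn=9 Fernhollow=7 Hollowpine=25 Ironridge=8 Juniper=21 → close Hollowpine (overflow 15)
  25÷5 = 5 each, +1 to first 0
Round 2: Cedarfen=18 Elkhorn=14 Fernhollow=12 Ironridge=13 Juniper=26 → close Juniper (overflow 15)
  26÷4 = 6 each, +1 to first 2
Round 3: Cedarfen=25 Elkhorn=21 Fernhollow=18 Ironridge=19 → close Cedarfen (overflow 11)
  25÷3 = 8 each, +1 to first 1
Round 4: Elkhorn=30 Fernhollow=26 Ironridge=27 → close Ironridge (overflow 17)
  27÷2 = 13 each, +1 to first 1
Round 5: Elkhorn=44 Fernhollow=39 → close Elkhorn (overflow 29)
  44÷1 = 44 each, +1 to first 0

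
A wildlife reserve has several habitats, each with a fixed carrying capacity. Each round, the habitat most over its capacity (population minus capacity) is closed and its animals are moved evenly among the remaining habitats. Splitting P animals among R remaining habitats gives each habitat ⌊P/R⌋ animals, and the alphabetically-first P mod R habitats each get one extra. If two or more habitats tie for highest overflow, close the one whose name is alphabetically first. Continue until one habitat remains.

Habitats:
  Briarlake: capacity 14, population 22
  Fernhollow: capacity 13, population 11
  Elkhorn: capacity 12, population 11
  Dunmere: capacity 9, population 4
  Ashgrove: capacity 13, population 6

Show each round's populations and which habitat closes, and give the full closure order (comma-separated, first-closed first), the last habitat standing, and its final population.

Closure order: Briarlake, Elkhorn, Fernhollow, Ashgrove
Last habitat: Dunmere with 54 animals

Round 1: Ashgrove=6 Briarlake=22 Dunmere=4 Elkhorn=11 Fernhollow=11 → close Briarlake (overflow 8)
  22÷4 = 5 each, +1 to first 2
Round 2: Ashgrove=12 Dunmere=10 Elkhorn=16 Fernhollow=16 → close Elkhorn (overflow 4)
  16÷3 = 5 each, +1 to first 1
Round 3: Ashgrove=18 Dunmere=15 Fernhollow=21 → close Fernhollow (overflow 8)
  21÷2 = 10 each, +1 to first 1
Round 4: Ashgrove=29 Dunmere=25 → close Ashgrove (overflow 16)
  29÷1 = 29 each, +1 to first 0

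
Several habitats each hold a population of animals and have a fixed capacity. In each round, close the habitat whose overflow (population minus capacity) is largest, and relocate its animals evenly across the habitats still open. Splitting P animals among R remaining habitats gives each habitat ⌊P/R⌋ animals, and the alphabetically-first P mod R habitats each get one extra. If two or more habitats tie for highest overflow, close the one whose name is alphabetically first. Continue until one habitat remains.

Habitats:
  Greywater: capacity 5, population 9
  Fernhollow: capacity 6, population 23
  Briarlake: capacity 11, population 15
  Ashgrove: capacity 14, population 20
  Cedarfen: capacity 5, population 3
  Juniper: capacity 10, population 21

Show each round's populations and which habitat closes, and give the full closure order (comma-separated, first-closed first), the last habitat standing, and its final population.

Closure order: Fernhollow, Juniper, Ashgrove, Briarlake, Greywater
Last habitat: Cedarfen with 91 animals

Round 1: Ashgrove=20 Briarlake=15 Cedarfen=3 Fernhollow=23 Greywater=9 Juniper=21 → close Fernhollow (overflow 17)
  23÷5 = 4 each, +1 to first 3
Round 2: Ashgrove=25 Briarlake=20 Cedarfen=8 Greywater=13 Juniper=25 → close Juniper (overflow 15)
  25÷4 = 6 each, +1 to first 1
Round 3: Ashgrove=32 Briarlake=26 Cedarfen=14 Greywater=19 → close Ashgrove (overflow 18)
  32÷3 = 10 each, +1 to first 2
Round 4: Briarlake=37 Cedarfen=25 Greywater=29 → close Briarlake (overflow 26)
  37÷2 = 18 each, +1 to first 1
Round 5: Cedarfen=44 Greywater=47 → close Greywater (overflow 42)
  47÷1 = 47 each, +1 to first 0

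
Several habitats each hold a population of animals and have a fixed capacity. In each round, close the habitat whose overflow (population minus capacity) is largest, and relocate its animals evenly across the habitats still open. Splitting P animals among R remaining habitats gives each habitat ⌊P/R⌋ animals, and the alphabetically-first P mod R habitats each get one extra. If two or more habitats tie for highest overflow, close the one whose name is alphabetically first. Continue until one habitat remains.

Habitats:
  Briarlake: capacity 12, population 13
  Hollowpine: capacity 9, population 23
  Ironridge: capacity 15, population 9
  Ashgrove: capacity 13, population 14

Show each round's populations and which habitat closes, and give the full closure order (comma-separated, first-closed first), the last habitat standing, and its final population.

Round 1: Ashgrove=14 Briarlake=13 Hollowpine=23 Ironridge=9 → close Hollowpine (overflow 14)
  23÷3 = 7 each, +1 to first 2
Round 2: Ashgrove=22 Briarlake=21 Ironridge=16 → close Ashgrove (overflow 9)
  22÷2 = 11 each, +1 to first 0
Round 3: Briarlake=32 Ironridge=27 → close Briarlake (overflow 20)
  32÷1 = 32 each, +1 to first 0

Closure order: Hollowpine, Ashgrove, Briarlake
Last habitat: Ironridge with 59 animals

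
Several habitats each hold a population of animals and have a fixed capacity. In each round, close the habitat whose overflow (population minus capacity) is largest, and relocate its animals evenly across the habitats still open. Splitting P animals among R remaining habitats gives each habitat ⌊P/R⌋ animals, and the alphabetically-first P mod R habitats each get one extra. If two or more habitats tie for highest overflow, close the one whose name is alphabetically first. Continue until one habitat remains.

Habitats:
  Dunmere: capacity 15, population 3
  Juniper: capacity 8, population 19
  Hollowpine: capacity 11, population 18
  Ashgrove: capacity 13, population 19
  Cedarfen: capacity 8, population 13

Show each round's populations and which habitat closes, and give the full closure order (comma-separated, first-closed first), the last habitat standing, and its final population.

Closure order: Juniper, Ashgrove, Hollowpine, Cedarfen
Last habitat: Dunmere with 72 animals

Round 1: Ashgrove=19 Cedarfen=13 Dunmere=3 Hollowpine=18 Juniper=19 → close Juniper (overflow 11)
  19÷4 = 4 each, +1 to first 3
Round 2: Ashgrove=24 Cedarfen=18 Dunmere=8 Hollowpine=22 → close Ashgrove (overflow 11)
  24÷3 = 8 each, +1 to first 0
Round 3: Cedarfen=26 Dunmere=16 Hollowpine=30 → close Hollowpine (overflow 19)
  30÷2 = 15 each, +1 to first 0
Round 4: Cedarfen=41 Dunmere=31 → close Cedarfen (overflow 33)
  41÷1 = 41 each, +1 to first 0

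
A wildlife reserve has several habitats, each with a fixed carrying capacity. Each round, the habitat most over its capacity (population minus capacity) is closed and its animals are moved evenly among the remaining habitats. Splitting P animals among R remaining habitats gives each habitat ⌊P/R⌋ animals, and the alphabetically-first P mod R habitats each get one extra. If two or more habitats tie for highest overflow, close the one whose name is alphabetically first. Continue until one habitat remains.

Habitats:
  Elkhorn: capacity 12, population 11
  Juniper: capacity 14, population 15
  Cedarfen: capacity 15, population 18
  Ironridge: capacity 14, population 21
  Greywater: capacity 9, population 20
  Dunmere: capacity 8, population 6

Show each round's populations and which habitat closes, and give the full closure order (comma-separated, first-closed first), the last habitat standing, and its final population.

Closure order: Greywater, Ironridge, Cedarfen, Juniper, Elkhorn
Last habitat: Dunmere with 91 animals

Round 1: Cedarfen=18 Dunmere=6 Elkhorn=11 Greywater=20 Ironridge=21 Juniper=15 → close Greywater (overflow 11)
  20÷5 = 4 each, +1 to first 0
Round 2: Cedarfen=22 Dunmere=10 Elkhorn=15 Ironridge=25 Juniper=19 → close Ironridge (overflow 11)
  25÷4 = 6 each, +1 to first 1
Round 3: Cedarfen=29 Dunmere=16 Elkhorn=21 Juniper=25 → close Cedarfen (overflow 14)
  29÷3 = 9 each, +1 to first 2
Round 4: Dunmere=26 Elkhorn=31 Juniper=34 → close Juniper (overflow 20)
  34÷2 = 17 each, +1 to first 0
Round 5: Dunmere=43 Elkhorn=48 → close Elkhorn (overflow 36)
  48÷1 = 48 each, +1 to first 0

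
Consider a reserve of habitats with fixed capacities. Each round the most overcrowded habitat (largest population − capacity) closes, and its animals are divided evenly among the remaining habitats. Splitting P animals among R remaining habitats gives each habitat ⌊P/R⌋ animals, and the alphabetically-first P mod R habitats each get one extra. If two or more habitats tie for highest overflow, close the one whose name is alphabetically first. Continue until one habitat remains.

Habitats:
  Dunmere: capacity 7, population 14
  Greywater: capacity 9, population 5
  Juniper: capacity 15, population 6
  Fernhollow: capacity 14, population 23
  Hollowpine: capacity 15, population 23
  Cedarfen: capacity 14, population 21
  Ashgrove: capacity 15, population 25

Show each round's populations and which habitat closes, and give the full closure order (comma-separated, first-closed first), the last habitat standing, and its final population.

Closure order: Ashgrove, Fernhollow, Cedarfen, Dunmere, Hollowpine, Greywater
Last habitat: Juniper with 117 animals

Round 1: Ashgrove=25 Cedarfen=21 Dunmere=14 Fernhollow=23 Greywater=5 Hollowpine=23 Juniper=6 → close Ashgrove (overflow 10)
  25÷6 = 4 each, +1 to first 1
Round 2: Cedarfen=26 Dunmere=18 Fernhollow=27 Greywater=9 Hollowpine=27 Juniper=10 → close Fernhollow (overflow 13)
  27÷5 = 5 each, +1 to first 2
Round 3: Cedarfen=32 Dunmere=24 Greywater=14 Hollowpine=32 Juniper=15 → close Cedarfen (overflow 18)
  32÷4 = 8 each, +1 to first 0
Round 4: Dunmere=32 Greywater=22 Hollowpine=40 Juniper=23 → close Dunmere (overflow 25)
  32÷3 = 10 each, +1 to first 2
Round 5: Greywater=33 Hollowpine=51 Juniper=33 → close Hollowpine (overflow 36)
  51÷2 = 25 each, +1 to first 1
Round 6: Greywater=59 Juniper=58 → close Greywater (overflow 50)
  59÷1 = 59 each, +1 to first 0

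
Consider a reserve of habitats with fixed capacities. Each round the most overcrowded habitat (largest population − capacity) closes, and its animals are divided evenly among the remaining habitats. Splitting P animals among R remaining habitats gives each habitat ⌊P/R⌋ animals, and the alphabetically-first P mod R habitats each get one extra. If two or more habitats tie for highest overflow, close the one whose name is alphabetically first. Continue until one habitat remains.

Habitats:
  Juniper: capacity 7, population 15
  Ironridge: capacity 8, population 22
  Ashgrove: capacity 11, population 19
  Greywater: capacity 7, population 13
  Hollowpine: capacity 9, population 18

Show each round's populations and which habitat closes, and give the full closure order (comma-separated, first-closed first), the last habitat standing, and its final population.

Round 1: Ashgrove=19 Greywater=13 Hollowpine=18 Ironridge=22 Juniper=15 → close Ironridge (overflow 14)
  22÷4 = 5 each, +1 to first 2
Round 2: Ashgrove=25 Greywater=19 Hollowpine=23 Juniper=20 → close Ashgrove (overflow 14)
  25÷3 = 8 each, +1 to first 1
Round 3: Greywater=28 Hollowpine=31 Juniper=28 → close Hollowpine (overflow 22)
  31÷2 = 15 each, +1 to first 1
Round 4: Greywater=44 Juniper=43 → close Greywater (overflow 37)
  44÷1 = 44 each, +1 to first 0

Closure order: Ironridge, Ashgrove, Hollowpine, Greywater
Last habitat: Juniper with 87 animals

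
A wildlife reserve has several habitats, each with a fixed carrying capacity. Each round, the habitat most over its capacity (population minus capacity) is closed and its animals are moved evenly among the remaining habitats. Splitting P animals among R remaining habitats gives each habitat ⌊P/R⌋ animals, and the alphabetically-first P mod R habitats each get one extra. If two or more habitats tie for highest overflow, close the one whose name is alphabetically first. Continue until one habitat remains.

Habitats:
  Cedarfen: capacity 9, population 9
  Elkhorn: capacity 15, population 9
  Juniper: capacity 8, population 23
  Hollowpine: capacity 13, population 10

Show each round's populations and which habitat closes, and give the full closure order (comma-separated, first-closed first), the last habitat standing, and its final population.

Round 1: Cedarfen=9 Elkhorn=9 Hollowpine=10 Juniper=23 → close Juniper (overflow 15)
  23÷3 = 7 each, +1 to first 2
Round 2: Cedarfen=17 Elkhorn=17 Hollowpine=17 → close Cedarfen (overflow 8)
  17÷2 = 8 each, +1 to first 1
Round 3: Elkhorn=26 Hollowpine=25 → close Hollowpine (overflow 12)
  25÷1 = 25 each, +1 to first 0

Closure order: Juniper, Cedarfen, Hollowpine
Last habitat: Elkhorn with 51 animals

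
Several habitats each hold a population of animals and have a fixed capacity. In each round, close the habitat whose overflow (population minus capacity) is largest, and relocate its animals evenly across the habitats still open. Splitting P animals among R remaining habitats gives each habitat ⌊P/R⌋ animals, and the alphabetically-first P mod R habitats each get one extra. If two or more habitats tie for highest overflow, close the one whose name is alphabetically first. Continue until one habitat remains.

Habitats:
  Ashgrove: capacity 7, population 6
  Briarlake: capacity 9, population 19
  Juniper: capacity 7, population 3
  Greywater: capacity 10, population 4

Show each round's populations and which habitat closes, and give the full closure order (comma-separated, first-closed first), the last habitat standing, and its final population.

Round 1: Ashgrove=6 Briarlake=19 Greywater=4 Juniper=3 → close Briarlake (overflow 10)
  19÷3 = 6 each, +1 to first 1
Round 2: Ashgrove=13 Greywater=10 Juniper=9 → close Ashgrove (overflow 6)
  13÷2 = 6 each, +1 to first 1
Round 3: Greywater=17 Juniper=15 → close Juniper (overflow 8)
  15÷1 = 15 each, +1 to first 0

Closure order: Briarlake, Ashgrove, Juniper
Last habitat: Greywater with 32 animals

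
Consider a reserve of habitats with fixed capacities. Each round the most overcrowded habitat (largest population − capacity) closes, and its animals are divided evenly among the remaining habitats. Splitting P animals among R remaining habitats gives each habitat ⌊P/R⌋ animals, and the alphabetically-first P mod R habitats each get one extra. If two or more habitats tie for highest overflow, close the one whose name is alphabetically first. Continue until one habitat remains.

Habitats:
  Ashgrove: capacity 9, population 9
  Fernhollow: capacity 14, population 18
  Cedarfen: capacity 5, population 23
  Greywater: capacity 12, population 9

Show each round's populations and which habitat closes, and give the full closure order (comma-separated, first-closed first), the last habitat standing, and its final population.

Round 1: Ashgrove=9 Cedarfen=23 Fernhollow=18 Greywater=9 → close Cedarfen (overflow 18)
  23÷3 = 7 each, +1 to first 2
Round 2: Ashgrove=17 Fernhollow=26 Greywater=16 → close Fernhollow (overflow 12)
  26÷2 = 13 each, +1 to first 0
Round 3: Ashgrove=30 Greywater=29 → close Ashgrove (overflow 21)
  30÷1 = 30 each, +1 to first 0

Closure order: Cedarfen, Fernhollow, Ashgrove
Last habitat: Greywater with 59 animals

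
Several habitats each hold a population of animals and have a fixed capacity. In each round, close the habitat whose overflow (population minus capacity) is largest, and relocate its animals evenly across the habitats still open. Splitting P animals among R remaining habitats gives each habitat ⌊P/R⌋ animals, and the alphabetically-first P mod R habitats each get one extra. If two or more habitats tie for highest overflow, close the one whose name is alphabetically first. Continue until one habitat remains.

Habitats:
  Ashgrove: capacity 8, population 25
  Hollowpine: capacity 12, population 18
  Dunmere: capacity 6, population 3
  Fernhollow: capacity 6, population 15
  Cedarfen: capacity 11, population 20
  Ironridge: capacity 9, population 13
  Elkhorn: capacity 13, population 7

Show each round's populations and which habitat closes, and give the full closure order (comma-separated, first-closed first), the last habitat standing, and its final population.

Round 1: Ashgrove=25 Cedarfen=20 Dunmere=3 Elkhorn=7 Fernhollow=15 Hollowpine=18 Ironridge=13 → close Ashgrove (overflow 17)
  25÷6 = 4 each, +1 to first 1
Round 2: Cedarfen=25 Dunmere=7 Elkhorn=11 Fernhollow=19 Hollowpine=22 Ironridge=17 → close Cedarfen (overflow 14)
  25÷5 = 5 each, +1 to first 0
Round 3: Dunmere=12 Elkhorn=16 Fernhollow=24 Hollowpine=27 Ironridge=22 → close Fernhollow (overflow 18)
  24÷4 = 6 each, +1 to first 0
Round 4: Dunmere=18 Elkhorn=22 Hollowpine=33 Ironridge=28 → close Hollowpine (overflow 21)
  33÷3 = 11 each, +1 to first 0
Round 5: Dunmere=29 Elkhorn=33 Ironridge=39 → close Ironridge (overflow 30)
  39÷2 = 19 each, +1 to first 1
Round 6: Dunmere=49 Elkhorn=52 → close Dunmere (overflow 43)
  49÷1 = 49 each, +1 to first 0

Closure order: Ashgrove, Cedarfen, Fernhollow, Hollowpine, Ironridge, Dunmere
Last habitat: Elkhorn with 101 animals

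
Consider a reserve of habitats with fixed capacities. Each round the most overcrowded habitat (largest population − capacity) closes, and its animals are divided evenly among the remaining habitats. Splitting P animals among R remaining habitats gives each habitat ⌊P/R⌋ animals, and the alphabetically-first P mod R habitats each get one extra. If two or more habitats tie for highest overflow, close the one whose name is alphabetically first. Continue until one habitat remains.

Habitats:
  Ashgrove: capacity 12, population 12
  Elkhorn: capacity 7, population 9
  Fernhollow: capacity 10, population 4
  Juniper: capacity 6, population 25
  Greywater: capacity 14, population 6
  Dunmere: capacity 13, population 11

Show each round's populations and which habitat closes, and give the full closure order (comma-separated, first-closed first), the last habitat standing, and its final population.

Closure order: Juniper, Elkhorn, Ashgrove, Dunmere, Fernhollow
Last habitat: Greywater with 67 animals

Round 1: Ashgrove=12 Dunmere=11 Elkhorn=9 Fernhollow=4 Greywater=6 Juniper=25 → close Juniper (overflow 19)
  25÷5 = 5 each, +1 to first 0
Round 2: Ashgrove=17 Dunmere=16 Elkhorn=14 Fernhollow=9 Greywater=11 → close Elkhorn (overflow 7)
  14÷4 = 3 each, +1 to first 2
Round 3: Ashgrove=21 Dunmere=20 Fernhollow=12 Greywater=14 → close Ashgrove (overflow 9)
  21÷3 = 7 each, +1 to first 0
Round 4: Dunmere=27 Fernhollow=19 Greywater=21 → close Dunmere (overflow 14)
  27÷2 = 13 each, +1 to first 1
Round 5: Fernhollow=33 Greywater=34 → close Fernhollow (overflow 23)
  33÷1 = 33 each, +1 to first 0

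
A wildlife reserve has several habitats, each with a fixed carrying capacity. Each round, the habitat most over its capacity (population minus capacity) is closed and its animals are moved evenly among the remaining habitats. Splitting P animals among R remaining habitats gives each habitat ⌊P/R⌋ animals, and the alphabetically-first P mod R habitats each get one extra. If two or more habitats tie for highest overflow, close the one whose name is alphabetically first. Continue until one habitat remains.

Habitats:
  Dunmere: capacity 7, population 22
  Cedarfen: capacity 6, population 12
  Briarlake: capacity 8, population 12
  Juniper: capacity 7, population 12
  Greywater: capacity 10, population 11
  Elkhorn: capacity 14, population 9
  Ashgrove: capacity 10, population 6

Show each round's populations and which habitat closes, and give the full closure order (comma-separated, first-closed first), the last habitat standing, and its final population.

Closure order: Dunmere, Cedarfen, Briarlake, Juniper, Greywater, Ashgrove
Last habitat: Elkhorn with 84 animals

Round 1: Ashgrove=6 Briarlake=12 Cedarfen=12 Dunmere=22 Elkhorn=9 Greywater=11 Juniper=12 → close Dunmere (overflow 15)
  22÷6 = 3 each, +1 to first 4
Round 2: Ashgrove=10 Briarlake=16 Cedarfen=16 Elkhorn=13 Greywater=14 Juniper=15 → close Cedarfen (overflow 10)
  16÷5 = 3 each, +1 to first 1
Round 3: Ashgrove=14 Briarlake=19 Elkhorn=16 Greywater=17 Juniper=18 → close Briarlake (overflow 11)
  19÷4 = 4 each, +1 to first 3
Round 4: Ashgrove=19 Elkhorn=21 Greywater=22 Juniper=22 → close Juniper (overflow 15)
  22÷3 = 7 each, +1 to first 1
Round 5: Ashgrove=27 Elkhorn=28 Greywater=29 → close Greywater (overflow 19)
  29÷2 = 14 each, +1 to first 1
Round 6: Ashgrove=42 Elkhorn=42 → close Ashgrove (overflow 32)
  42÷1 = 42 each, +1 to first 0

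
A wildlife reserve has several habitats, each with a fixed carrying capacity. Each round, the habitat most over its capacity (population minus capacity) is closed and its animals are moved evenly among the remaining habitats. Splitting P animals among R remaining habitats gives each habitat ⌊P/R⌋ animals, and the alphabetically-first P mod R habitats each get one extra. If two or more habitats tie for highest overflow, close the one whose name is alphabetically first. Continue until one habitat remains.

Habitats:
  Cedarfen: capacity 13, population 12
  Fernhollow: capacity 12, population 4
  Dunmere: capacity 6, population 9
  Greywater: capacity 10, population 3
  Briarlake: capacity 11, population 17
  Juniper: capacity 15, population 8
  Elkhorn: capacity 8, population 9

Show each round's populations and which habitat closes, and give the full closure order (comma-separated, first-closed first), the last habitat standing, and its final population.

Round 1: Briarlake=17 Cedarfen=12 Dunmere=9 Elkhorn=9 Fernhollow=4 Greywater=3 Juniper=8 → close Briarlake (overflow 6)
  17÷6 = 2 each, +1 to first 5
Round 2: Cedarfen=15 Dunmere=12 Elkhorn=12 Fernhollow=7 Greywater=6 Juniper=10 → close Dunmere (overflow 6)
  12÷5 = 2 each, +1 to first 2
Round 3: Cedarfen=18 Elkhorn=15 Fernhollow=9 Greywater=8 Juniper=12 → close Elkhorn (overflow 7)
  15÷4 = 3 each, +1 to first 3
Round 4: Cedarfen=22 Fernhollow=13 Greywater=12 Juniper=15 → close Cedarfen (overflow 9)
  22÷3 = 7 each, +1 to first 1
Round 5: Fernhollow=21 Greywater=19 Juniper=22 → close Fernhollow (overflow 9)
  21÷2 = 10 each, +1 to first 1
Round 6: Greywater=30 Juniper=32 → close Greywater (overflow 20)
  30÷1 = 30 each, +1 to first 0

Closure order: Briarlake, Dunmere, Elkhorn, Cedarfen, Fernhollow, Greywater
Last habitat: Juniper with 62 animals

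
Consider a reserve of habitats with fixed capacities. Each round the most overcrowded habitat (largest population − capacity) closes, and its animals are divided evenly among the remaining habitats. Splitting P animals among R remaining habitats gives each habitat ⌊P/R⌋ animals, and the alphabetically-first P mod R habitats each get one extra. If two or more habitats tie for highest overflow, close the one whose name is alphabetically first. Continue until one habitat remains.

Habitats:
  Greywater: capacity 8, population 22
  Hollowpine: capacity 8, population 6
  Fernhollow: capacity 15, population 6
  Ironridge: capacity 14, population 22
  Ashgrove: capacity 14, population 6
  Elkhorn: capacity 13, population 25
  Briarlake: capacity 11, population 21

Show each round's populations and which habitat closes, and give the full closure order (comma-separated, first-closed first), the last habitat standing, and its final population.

Round 1: Ashgrove=6 Briarlake=21 Elkhorn=25 Fernhollow=6 Greywater=22 Hollowpine=6 Ironridge=22 → close Greywater (overflow 14)
  22÷6 = 3 each, +1 to first 4
Round 2: Ashgrove=10 Briarlake=25 Elkhorn=29 Fernhollow=10 Hollowpine=9 Ironridge=25 → close Elkhorn (overflow 16)
  29÷5 = 5 each, +1 to first 4
Round 3: Ashgrove=16 Briarlake=31 Fernhollow=16 Hollowpine=15 Ironridge=30 → close Briarlake (overflow 20)
  31÷4 = 7 each, +1 to first 3
Round 4: Ashgrove=24 Fernhollow=24 Hollowpine=23 Ironridge=37 → close Ironridge (overflow 23)
  37÷3 = 12 each, +1 to first 1
Round 5: Ashgrove=37 Fernhollow=36 Hollowpine=35 → close Hollowpine (overflow 27)
  35÷2 = 17 each, +1 to first 1
Round 6: Ashgrove=55 Fernhollow=53 → close Ashgrove (overflow 41)
  55÷1 = 55 each, +1 to first 0

Closure order: Greywater, Elkhorn, Briarlake, Ironridge, Hollowpine, Ashgrove
Last habitat: Fernhollow with 108 animals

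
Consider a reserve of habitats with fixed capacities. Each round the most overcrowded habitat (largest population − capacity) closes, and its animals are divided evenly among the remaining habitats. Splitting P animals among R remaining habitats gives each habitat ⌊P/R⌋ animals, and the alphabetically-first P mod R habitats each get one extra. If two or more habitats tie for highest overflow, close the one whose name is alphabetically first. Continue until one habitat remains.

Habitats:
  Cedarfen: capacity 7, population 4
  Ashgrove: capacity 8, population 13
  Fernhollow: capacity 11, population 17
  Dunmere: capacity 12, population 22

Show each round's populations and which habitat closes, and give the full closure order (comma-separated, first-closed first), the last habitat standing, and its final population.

Closure order: Dunmere, Ashgrove, Fernhollow
Last habitat: Cedarfen with 56 animals

Round 1: Ashgrove=13 Cedarfen=4 Dunmere=22 Fernhollow=17 → close Dunmere (overflow 10)
  22÷3 = 7 each, +1 to first 1
Round 2: Ashgrove=21 Cedarfen=11 Fernhollow=24 → close Ashgrove (overflow 13)
  21÷2 = 10 each, +1 to first 1
Round 3: Cedarfen=22 Fernhollow=34 → close Fernhollow (overflow 23)
  34÷1 = 34 each, +1 to first 0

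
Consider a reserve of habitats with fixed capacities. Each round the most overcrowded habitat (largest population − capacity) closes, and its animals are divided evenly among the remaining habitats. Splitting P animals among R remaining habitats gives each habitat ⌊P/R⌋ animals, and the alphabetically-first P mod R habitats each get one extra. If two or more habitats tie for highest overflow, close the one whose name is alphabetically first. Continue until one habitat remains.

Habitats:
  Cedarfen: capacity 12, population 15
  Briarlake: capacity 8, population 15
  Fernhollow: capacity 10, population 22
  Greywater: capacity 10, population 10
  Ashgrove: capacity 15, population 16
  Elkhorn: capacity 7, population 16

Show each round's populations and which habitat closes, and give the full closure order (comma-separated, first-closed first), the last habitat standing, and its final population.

Closure order: Fernhollow, Elkhorn, Briarlake, Ashgrove, Cedarfen
Last habitat: Greywater with 94 animals

Round 1: Ashgrove=16 Briarlake=15 Cedarfen=15 Elkhorn=16 Fernhollow=22 Greywater=10 → close Fernhollow (overflow 12)
  22÷5 = 4 each, +1 to first 2
Round 2: Ashgrove=21 Briarlake=20 Cedarfen=19 Elkhorn=20 Greywater=14 → close Elkhorn (overflow 13)
  20÷4 = 5 each, +1 to first 0
Round 3: Ashgrove=26 Briarlake=25 Cedarfen=24 Greywater=19 → close Briarlake (overflow 17)
  25÷3 = 8 each, +1 to first 1
Round 4: Ashgrove=35 Cedarfen=32 Greywater=27 → close Ashgrove (overflow 20)
  35÷2 = 17 each, +1 to first 1
Round 5: Cedarfen=50 Greywater=44 → close Cedarfen (overflow 38)
  50÷1 = 50 each, +1 to first 0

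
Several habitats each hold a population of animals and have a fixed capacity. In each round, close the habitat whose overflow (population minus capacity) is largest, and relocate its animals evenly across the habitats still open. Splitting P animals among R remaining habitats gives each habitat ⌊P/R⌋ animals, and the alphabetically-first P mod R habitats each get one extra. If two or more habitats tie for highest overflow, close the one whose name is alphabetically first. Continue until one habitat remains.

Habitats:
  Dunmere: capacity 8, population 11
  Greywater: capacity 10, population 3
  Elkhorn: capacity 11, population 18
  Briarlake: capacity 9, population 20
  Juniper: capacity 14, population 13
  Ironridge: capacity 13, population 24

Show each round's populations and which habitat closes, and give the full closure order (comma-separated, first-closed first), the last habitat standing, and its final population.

Round 1: Briarlake=20 Dunmere=11 Elkhorn=18 Greywater=3 Ironridge=24 Juniper=13 → close Briarlake (overflow 11)
  20÷5 = 4 each, +1 to first 0
Round 2: Dunmere=15 Elkhorn=22 Greywater=7 Ironridge=28 Juniper=17 → close Ironridge (overflow 15)
  28÷4 = 7 each, +1 to first 0
Round 3: Dunmere=22 Elkhorn=29 Greywater=14 Juniper=24 → close Elkhorn (overflow 18)
  29÷3 = 9 each, +1 to first 2
Round 4: Dunmere=32 Greywater=24 Juniper=33 → close Dunmere (overflow 24)
  32÷2 = 16 each, +1 to first 0
Round 5: Greywater=40 Juniper=49 → close Juniper (overflow 35)
  49÷1 = 49 each, +1 to first 0

Closure order: Briarlake, Ironridge, Elkhorn, Dunmere, Juniper
Last habitat: Greywater with 89 animals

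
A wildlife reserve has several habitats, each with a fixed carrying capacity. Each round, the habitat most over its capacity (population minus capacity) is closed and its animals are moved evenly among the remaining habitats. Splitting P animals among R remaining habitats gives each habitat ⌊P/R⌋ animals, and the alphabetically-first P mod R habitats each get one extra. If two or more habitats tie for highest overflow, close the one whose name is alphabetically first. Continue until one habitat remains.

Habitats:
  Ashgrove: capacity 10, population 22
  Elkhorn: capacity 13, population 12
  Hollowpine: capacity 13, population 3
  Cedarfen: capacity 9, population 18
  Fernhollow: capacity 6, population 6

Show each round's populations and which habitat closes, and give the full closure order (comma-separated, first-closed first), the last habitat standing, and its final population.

Round 1: Ashgrove=22 Cedarfen=18 Elkhorn=12 Fernhollow=6 Hollowpine=3 → close Ashgrove (overflow 12)
  22÷4 = 5 each, +1 to first 2
Round 2: Cedarfen=24 Elkhorn=18 Fernhollow=11 Hollowpine=8 → close Cedarfen (overflow 15)
  24÷3 = 8 each, +1 to first 0
Round 3: Elkhorn=26 Fernhollow=19 Hollowpine=16 → close Elkhorn (overflow 13)
  26÷2 = 13 each, +1 to first 0
Round 4: Fernhollow=32 Hollowpine=29 → close Fernhollow (overflow 26)
  32÷1 = 32 each, +1 to first 0

Closure order: Ashgrove, Cedarfen, Elkhorn, Fernhollow
Last habitat: Hollowpine with 61 animals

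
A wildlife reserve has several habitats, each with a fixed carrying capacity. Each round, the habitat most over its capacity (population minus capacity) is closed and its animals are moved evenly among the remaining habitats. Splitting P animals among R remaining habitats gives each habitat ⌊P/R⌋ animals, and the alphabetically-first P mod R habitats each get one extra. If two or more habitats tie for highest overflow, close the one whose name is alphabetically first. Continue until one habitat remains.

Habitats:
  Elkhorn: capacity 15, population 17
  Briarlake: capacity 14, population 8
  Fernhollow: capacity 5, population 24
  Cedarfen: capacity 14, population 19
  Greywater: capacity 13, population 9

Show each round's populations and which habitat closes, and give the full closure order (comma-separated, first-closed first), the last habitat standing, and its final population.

Round 1: Briarlake=8 Cedarfen=19 Elkhorn=17 Fernhollow=24 Greywater=9 → close Fernhollow (overflow 19)
  24÷4 = 6 each, +1 to first 0
Round 2: Briarlake=14 Cedarfen=25 Elkhorn=23 Greywater=15 → close Cedarfen (overflow 11)
  25÷3 = 8 each, +1 to first 1
Round 3: Briarlake=23 Elkhorn=31 Greywater=23 → close Elkhorn (overflow 16)
  31÷2 = 15 each, +1 to first 1
Round 4: Briarlake=39 Greywater=38 → close Briarlake (overflow 25)
  39÷1 = 39 each, +1 to first 0

Closure order: Fernhollow, Cedarfen, Elkhorn, Briarlake
Last habitat: Greywater with 77 animals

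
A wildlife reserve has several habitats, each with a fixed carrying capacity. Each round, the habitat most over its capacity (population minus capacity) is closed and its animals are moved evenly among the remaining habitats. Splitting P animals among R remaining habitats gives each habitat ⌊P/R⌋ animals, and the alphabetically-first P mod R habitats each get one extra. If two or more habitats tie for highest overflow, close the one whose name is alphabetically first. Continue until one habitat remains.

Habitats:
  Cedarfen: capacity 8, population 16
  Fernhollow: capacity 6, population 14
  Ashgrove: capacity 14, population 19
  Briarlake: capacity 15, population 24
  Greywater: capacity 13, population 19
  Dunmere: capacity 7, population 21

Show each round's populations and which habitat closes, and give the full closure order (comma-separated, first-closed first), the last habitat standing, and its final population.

Round 1: Ashgrove=19 Briarlake=24 Cedarfen=16 Dunmere=21 Fernhollow=14 Greywater=19 → close Dunmere (overflow 14)
  21÷5 = 4 each, +1 to first 1
Round 2: Ashgrove=24 Briarlake=28 Cedarfen=20 Fernhollow=18 Greywater=23 → close Briarlake (overflow 13)
  28÷4 = 7 each, +1 to first 0
Round 3: Ashgrove=31 Cedarfen=27 Fernhollow=25 Greywater=30 → close Cedarfen (overflow 19)
  27÷3 = 9 each, +1 to first 0
Round 4: Ashgrove=40 Fernhollow=34 Greywater=39 → close Fernhollow (overflow 28)
  34÷2 = 17 each, +1 to first 0
Round 5: Ashgrove=57 Greywater=56 → close Ashgrove (overflow 43)
  57÷1 = 57 each, +1 to first 0

Closure order: Dunmere, Briarlake, Cedarfen, Fernhollow, Ashgrove
Last habitat: Greywater with 113 animals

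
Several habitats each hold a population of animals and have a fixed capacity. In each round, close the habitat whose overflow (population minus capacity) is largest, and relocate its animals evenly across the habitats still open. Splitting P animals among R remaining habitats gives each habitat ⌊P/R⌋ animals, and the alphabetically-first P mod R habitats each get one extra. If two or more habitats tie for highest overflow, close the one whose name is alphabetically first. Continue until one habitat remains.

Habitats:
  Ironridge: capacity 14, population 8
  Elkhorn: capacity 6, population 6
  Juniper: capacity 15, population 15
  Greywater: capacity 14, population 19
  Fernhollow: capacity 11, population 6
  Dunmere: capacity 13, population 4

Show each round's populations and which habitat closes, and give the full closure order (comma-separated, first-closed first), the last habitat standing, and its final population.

Round 1: Dunmere=4 Elkhorn=6 Fernhollow=6 Greywater=19 Ironridge=8 Juniper=15 → close Greywater (overflow 5)
  19÷5 = 3 each, +1 to first 4
Round 2: Dunmere=8 Elkhorn=10 Fernhollow=10 Ironridge=12 Juniper=18 → close Elkhorn (overflow 4)
  10÷4 = 2 each, +1 to first 2
Round 3: Dunmere=11 Fernhollow=13 Ironridge=14 Juniper=20 → close Juniper (overflow 5)
  20÷3 = 6 each, +1 to first 2
Round 4: Dunmere=18 Fernhollow=20 Ironridge=20 → close Fernhollow (overflow 9)
  20÷2 = 10 each, +1 to first 0
Round 5: Dunmere=28 Ironridge=30 → close Ironridge (overflow 16)
  30÷1 = 30 each, +1 to first 0

Closure order: Greywater, Elkhorn, Juniper, Fernhollow, Ironridge
Last habitat: Dunmere with 58 animals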